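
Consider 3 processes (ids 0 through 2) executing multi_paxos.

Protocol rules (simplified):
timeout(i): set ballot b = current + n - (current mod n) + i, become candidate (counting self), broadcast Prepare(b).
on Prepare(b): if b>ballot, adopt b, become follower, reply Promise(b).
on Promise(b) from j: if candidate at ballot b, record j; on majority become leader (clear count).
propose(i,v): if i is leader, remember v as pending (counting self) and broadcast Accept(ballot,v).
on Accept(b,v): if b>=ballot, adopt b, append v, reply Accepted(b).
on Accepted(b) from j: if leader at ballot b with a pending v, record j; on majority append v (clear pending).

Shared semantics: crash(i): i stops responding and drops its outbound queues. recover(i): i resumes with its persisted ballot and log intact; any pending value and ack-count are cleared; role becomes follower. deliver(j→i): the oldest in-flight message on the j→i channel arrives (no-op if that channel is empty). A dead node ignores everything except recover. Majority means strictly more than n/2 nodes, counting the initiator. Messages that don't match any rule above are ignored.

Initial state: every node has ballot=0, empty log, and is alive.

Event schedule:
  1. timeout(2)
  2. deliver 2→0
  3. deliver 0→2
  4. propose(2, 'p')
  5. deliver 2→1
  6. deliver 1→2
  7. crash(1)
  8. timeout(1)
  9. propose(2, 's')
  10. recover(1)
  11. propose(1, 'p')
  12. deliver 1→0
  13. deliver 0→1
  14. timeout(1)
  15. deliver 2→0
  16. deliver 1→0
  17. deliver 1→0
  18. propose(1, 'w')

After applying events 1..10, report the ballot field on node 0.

1. timeout(2):  <2:cand b5 ->
2. deliver 2→0:  <0:foll b5 ->
3. deliver 0→2:  <2:lead b5 ->
4. propose(2,'p'):  nop
5. deliver 2→1:  <1:foll b5 ->
6. deliver 1→2:  nop
7. crash(1):  <1:✗foll b5 ->
8. timeout(1):  nop
9. propose(2,'s'):  nop
10. recover(1):  <1:foll b5 ->

5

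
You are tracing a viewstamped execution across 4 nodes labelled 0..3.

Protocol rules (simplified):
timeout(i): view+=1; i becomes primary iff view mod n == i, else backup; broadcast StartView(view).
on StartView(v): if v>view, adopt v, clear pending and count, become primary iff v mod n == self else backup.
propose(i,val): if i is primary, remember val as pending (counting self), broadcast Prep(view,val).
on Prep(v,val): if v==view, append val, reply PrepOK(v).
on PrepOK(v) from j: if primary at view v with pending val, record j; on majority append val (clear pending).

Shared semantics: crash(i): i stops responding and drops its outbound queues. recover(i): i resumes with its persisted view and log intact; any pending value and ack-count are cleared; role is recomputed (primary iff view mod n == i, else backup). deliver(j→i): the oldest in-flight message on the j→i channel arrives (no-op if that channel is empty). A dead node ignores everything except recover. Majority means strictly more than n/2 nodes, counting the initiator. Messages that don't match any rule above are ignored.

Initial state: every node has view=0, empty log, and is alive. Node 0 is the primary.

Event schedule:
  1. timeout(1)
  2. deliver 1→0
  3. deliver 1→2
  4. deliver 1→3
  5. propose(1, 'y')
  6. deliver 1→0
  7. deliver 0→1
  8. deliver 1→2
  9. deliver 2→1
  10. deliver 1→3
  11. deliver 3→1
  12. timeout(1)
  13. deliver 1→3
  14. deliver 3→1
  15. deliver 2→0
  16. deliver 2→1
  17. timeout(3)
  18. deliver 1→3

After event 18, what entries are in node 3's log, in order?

1. timeout(1):  <1:prim v1 ->
2. deliver 1→0:  <0:back v1 ->
3. deliver 1→2:  <2:back v1 ->
4. deliver 1→3:  <3:back v1 ->
5. propose(1,'y'):  nop
6. deliver 1→0:  <0:back v1 y>
7. deliver 0→1:  nop
8. deliver 1→2:  <2:back v1 y>
9. deliver 2→1:  <1:prim v1 y>
10. deliver 1→3:  <3:back v1 y>
11. deliver 3→1:  nop
12. timeout(1):  <1:back v2 y>
13. deliver 1→3:  <3:back v2 y>
14. deliver 3→1:  nop
15. deliver 2→0:  nop
16. deliver 2→1:  nop
17. timeout(3):  <3:prim v3 y>
18. deliver 1→3:  nop

y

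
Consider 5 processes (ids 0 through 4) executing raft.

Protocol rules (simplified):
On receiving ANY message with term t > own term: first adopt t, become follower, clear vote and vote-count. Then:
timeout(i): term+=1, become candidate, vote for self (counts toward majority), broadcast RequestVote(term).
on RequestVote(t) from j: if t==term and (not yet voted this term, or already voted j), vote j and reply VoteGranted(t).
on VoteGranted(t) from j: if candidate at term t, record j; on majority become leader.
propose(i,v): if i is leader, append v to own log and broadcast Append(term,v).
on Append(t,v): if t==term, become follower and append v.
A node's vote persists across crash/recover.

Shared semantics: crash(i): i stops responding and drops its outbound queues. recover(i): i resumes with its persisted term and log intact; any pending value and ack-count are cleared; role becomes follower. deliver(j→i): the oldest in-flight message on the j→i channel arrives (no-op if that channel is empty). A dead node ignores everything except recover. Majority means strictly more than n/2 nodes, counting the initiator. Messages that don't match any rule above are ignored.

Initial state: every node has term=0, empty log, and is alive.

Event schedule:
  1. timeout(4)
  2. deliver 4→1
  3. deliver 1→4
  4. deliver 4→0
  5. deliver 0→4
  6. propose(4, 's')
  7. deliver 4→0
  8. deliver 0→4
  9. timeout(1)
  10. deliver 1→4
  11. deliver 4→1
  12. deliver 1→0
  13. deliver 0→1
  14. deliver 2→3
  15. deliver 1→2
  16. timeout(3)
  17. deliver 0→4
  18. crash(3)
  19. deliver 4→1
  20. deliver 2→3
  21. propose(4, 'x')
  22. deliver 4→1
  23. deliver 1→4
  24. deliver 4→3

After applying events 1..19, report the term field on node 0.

step 1 timeout(4): 4={cand,t=1,log=-}
step 2 deliver 4→1: 1={foll,t=1,log=-}
step 3 deliver 1→4: —
step 4 deliver 4→0: 0={foll,t=1,log=-}
step 5 deliver 0→4: 4={lead,t=1,log=-}
step 6 propose(4,'s'): 4={lead,t=1,log=s}
step 7 deliver 4→0: 0={foll,t=1,log=s}
step 8 deliver 0→4: —
step 9 timeout(1): 1={cand,t=2,log=-}
step 10 deliver 1→4: 4={foll,t=2,log=s}
step 11 deliver 4→1: —
step 12 deliver 1→0: 0={foll,t=2,log=s}
step 13 deliver 0→1: —
step 14 deliver 2→3: —
step 15 deliver 1→2: 2={foll,t=2,log=-}
step 16 timeout(3): 3={cand,t=1,log=-}
step 17 deliver 0→4: —
step 18 crash(3): 3={✗cand,t=1,log=-}
step 19 deliver 4→1: 1={lead,t=2,log=-}

2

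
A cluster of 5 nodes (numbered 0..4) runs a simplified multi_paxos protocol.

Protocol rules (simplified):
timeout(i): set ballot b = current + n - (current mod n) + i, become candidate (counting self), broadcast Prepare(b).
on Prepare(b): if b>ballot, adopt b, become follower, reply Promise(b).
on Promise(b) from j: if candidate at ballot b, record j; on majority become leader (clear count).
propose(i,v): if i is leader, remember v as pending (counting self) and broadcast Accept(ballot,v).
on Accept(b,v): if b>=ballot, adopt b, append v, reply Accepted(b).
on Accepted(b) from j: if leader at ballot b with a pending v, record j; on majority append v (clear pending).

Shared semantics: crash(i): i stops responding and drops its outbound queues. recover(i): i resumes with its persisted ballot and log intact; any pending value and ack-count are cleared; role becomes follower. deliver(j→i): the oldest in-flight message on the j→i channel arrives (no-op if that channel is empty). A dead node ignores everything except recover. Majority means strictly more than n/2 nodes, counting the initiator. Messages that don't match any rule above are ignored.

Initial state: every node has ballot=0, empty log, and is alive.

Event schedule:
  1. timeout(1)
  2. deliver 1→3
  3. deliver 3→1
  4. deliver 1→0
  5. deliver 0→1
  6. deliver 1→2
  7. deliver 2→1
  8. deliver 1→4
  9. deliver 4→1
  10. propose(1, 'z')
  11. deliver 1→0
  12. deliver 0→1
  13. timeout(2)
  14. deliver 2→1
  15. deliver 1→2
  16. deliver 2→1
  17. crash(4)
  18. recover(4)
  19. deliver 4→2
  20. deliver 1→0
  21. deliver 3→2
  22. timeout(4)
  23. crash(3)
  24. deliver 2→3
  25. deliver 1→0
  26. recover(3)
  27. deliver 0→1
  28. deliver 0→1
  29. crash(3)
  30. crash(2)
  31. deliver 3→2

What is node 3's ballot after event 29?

step 1 timeout(1): 1={cand,b=6,log=-}
step 2 deliver 1→3: 3={foll,b=6,log=-}
step 3 deliver 3→1: —
step 4 deliver 1→0: 0={foll,b=6,log=-}
step 5 deliver 0→1: 1={lead,b=6,log=-}
step 6 deliver 1→2: 2={foll,b=6,log=-}
step 7 deliver 2→1: —
step 8 deliver 1→4: 4={foll,b=6,log=-}
step 9 deliver 4→1: —
step 10 propose(1,'z'): —
step 11 deliver 1→0: 0={foll,b=6,log=z}
step 12 deliver 0→1: —
step 13 timeout(2): 2={cand,b=12,log=-}
step 14 deliver 2→1: 1={foll,b=12,log=-}
step 15 deliver 1→2: —
step 16 deliver 2→1: —
step 17 crash(4): 4={✗foll,b=6,log=-}
step 18 recover(4): 4={foll,b=6,log=-}
step 19 deliver 4→2: —
step 20 deliver 1→0: —
step 21 deliver 3→2: —
step 22 timeout(4): 4={cand,b=14,log=-}
step 23 crash(3): 3={✗foll,b=6,log=-}
step 24 deliver 2→3: —
step 25 deliver 1→0: —
step 26 recover(3): 3={foll,b=6,log=-}
step 27 deliver 0→1: —
step 28 deliver 0→1: —
step 29 crash(3): 3={✗foll,b=6,log=-}

6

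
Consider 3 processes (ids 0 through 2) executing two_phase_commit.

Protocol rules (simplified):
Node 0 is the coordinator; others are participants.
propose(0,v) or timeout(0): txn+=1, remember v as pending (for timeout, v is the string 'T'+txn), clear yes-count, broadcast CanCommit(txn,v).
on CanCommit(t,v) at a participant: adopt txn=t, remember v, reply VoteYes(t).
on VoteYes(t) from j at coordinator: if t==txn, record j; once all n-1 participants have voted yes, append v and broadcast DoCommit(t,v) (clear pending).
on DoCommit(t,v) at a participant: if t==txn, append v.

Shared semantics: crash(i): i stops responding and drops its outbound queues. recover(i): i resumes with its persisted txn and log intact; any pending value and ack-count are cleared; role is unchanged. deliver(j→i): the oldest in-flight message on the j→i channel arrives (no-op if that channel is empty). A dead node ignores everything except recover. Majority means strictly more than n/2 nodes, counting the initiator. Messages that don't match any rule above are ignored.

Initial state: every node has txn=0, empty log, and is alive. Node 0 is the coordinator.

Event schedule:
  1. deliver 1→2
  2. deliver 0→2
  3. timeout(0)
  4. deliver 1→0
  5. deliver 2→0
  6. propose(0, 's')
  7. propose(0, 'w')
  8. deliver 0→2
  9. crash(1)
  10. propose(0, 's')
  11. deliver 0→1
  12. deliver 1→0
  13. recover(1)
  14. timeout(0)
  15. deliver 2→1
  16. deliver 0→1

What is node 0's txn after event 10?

4

e1 deliver 1→2: ·
e2 deliver 0→2: ·
e3 timeout(0): 0[coor,t=1,-]
e4 deliver 1→0: ·
e5 deliver 2→0: ·
e6 propose(0,'s'): 0[coor,t=2,-]
e7 propose(0,'w'): 0[coor,t=3,-]
e8 deliver 0→2: 2[part,t=1,-]
e9 crash(1): 1[✗part,t=0,-]
e10 propose(0,'s'): 0[coor,t=4,-]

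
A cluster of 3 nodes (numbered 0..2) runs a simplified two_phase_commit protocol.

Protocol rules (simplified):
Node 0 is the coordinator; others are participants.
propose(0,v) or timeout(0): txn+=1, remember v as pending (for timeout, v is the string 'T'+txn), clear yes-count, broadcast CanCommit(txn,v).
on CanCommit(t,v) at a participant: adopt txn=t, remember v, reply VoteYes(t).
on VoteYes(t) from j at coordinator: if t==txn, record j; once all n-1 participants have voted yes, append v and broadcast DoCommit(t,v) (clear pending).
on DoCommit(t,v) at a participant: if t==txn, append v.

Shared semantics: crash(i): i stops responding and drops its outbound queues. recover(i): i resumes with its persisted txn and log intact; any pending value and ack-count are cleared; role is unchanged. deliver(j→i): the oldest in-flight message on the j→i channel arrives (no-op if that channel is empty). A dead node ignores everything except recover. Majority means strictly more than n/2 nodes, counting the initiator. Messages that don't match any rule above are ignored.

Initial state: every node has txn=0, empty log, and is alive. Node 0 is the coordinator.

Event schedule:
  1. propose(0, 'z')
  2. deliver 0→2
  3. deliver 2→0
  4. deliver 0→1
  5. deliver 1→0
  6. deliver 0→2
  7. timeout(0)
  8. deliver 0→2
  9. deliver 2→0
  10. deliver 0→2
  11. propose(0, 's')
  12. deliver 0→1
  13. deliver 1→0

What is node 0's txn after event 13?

step 1 propose(0,'z'): 0={coor,t=1,log=-}
step 2 deliver 0→2: 2={part,t=1,log=-}
step 3 deliver 2→0: —
step 4 deliver 0→1: 1={part,t=1,log=-}
step 5 deliver 1→0: 0={coor,t=1,log=z}
step 6 deliver 0→2: 2={part,t=1,log=z}
step 7 timeout(0): 0={coor,t=2,log=z}
step 8 deliver 0→2: 2={part,t=2,log=z}
step 9 deliver 2→0: —
step 10 deliver 0→2: —
step 11 propose(0,'s'): 0={coor,t=3,log=z}
step 12 deliver 0→1: 1={part,t=1,log=z}
step 13 deliver 1→0: —

3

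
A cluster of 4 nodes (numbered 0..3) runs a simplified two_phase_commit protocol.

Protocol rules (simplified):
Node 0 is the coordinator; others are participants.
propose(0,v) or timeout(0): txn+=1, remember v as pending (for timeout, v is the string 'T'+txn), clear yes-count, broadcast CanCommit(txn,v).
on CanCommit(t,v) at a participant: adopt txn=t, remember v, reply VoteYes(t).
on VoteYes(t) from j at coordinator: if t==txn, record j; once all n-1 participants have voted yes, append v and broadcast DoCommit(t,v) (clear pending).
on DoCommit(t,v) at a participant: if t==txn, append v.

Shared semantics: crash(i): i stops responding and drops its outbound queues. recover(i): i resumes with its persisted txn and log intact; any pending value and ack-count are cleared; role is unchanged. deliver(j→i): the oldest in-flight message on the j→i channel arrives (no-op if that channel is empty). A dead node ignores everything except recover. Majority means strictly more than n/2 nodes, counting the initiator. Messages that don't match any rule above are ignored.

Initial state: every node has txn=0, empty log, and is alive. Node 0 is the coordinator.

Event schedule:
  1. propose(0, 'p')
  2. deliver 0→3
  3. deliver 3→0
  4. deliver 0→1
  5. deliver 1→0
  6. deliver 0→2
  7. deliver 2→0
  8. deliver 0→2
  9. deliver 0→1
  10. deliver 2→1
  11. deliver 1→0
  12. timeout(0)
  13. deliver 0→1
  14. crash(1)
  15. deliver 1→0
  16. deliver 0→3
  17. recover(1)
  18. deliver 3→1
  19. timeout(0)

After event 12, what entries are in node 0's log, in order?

p

step 1 propose(0,'p'): 0={coor,t=1,log=-}
step 2 deliver 0→3: 3={part,t=1,log=-}
step 3 deliver 3→0: —
step 4 deliver 0→1: 1={part,t=1,log=-}
step 5 deliver 1→0: —
step 6 deliver 0→2: 2={part,t=1,log=-}
step 7 deliver 2→0: 0={coor,t=1,log=p}
step 8 deliver 0→2: 2={part,t=1,log=p}
step 9 deliver 0→1: 1={part,t=1,log=p}
step 10 deliver 2→1: —
step 11 deliver 1→0: —
step 12 timeout(0): 0={coor,t=2,log=p}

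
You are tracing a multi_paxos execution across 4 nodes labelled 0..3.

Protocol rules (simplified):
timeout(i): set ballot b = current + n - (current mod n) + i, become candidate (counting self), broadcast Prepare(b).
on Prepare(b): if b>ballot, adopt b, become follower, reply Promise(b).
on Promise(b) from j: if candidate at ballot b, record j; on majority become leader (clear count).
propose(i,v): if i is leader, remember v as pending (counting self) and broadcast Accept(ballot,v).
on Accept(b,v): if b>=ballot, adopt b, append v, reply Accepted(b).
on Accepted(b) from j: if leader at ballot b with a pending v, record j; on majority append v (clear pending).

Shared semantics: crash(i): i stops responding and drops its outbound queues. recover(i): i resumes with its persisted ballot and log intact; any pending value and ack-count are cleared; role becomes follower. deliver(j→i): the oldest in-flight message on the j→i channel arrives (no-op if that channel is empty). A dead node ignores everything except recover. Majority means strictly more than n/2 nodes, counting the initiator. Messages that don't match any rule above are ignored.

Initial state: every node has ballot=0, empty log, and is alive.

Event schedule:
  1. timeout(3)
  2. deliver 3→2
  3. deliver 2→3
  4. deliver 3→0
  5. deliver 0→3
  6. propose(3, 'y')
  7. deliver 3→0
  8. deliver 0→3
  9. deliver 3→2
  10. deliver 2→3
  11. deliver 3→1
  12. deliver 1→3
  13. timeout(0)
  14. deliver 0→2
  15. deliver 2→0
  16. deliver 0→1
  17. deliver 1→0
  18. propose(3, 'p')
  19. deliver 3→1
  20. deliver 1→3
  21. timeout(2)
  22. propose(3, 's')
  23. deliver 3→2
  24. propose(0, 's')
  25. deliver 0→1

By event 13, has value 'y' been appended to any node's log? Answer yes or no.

yes

1. timeout(3):  <3:cand b7 ->
2. deliver 3→2:  <2:foll b7 ->
3. deliver 2→3:  nop
4. deliver 3→0:  <0:foll b7 ->
5. deliver 0→3:  <3:lead b7 ->
6. propose(3,'y'):  nop
7. deliver 3→0:  <0:foll b7 y>
8. deliver 0→3:  nop
9. deliver 3→2:  <2:foll b7 y>
10. deliver 2→3:  <3:lead b7 y>
11. deliver 3→1:  <1:foll b7 ->
12. deliver 1→3:  nop
13. timeout(0):  <0:cand b8 y>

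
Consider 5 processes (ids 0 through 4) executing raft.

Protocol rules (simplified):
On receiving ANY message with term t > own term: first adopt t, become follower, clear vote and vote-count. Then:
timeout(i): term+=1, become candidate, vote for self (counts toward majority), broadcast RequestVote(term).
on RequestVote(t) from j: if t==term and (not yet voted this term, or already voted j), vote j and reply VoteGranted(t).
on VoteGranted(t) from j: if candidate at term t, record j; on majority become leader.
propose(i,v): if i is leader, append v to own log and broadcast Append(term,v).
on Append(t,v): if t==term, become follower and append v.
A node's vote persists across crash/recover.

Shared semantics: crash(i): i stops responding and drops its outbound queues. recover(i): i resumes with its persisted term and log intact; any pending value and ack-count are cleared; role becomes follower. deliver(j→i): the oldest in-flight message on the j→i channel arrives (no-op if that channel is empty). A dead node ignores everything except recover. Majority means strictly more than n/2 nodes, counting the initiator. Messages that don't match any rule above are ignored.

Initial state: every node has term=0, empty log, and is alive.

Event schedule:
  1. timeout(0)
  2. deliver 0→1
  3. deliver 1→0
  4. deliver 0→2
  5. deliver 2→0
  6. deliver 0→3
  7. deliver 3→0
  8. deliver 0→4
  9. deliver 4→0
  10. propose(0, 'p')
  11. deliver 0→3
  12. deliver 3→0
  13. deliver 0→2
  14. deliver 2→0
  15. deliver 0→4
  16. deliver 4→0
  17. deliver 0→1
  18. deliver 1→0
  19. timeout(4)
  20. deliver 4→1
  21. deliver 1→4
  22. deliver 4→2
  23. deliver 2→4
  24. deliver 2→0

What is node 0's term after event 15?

1

e1 timeout(0): 0[cand,t=1,-]
e2 deliver 0→1: 1[foll,t=1,-]
e3 deliver 1→0: ·
e4 deliver 0→2: 2[foll,t=1,-]
e5 deliver 2→0: 0[lead,t=1,-]
e6 deliver 0→3: 3[foll,t=1,-]
e7 deliver 3→0: ·
e8 deliver 0→4: 4[foll,t=1,-]
e9 deliver 4→0: ·
e10 propose(0,'p'): 0[lead,t=1,p]
e11 deliver 0→3: 3[foll,t=1,p]
e12 deliver 3→0: ·
e13 deliver 0→2: 2[foll,t=1,p]
e14 deliver 2→0: ·
e15 deliver 0→4: 4[foll,t=1,p]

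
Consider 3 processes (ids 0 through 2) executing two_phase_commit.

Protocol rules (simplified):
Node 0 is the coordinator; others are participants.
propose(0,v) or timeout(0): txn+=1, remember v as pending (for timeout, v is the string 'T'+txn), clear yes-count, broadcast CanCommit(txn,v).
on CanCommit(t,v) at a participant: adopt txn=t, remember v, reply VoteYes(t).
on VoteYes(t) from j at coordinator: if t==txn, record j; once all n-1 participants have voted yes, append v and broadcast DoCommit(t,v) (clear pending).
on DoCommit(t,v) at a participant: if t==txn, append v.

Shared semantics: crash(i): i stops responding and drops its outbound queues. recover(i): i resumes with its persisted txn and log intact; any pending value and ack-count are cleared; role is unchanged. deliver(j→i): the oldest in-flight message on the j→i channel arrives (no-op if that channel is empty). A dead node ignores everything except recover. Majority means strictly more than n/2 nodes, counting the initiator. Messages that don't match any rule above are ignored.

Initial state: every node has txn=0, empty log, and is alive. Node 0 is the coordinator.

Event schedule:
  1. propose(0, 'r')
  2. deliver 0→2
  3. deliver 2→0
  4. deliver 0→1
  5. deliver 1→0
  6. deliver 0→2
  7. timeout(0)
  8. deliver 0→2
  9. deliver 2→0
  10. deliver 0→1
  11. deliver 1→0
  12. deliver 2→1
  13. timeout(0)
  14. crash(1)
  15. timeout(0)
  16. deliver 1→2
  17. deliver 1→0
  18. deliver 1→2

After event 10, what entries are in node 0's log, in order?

[1] propose(0,'r') → N0(coor t1 [-])
[2] deliver 0→2 → N2(part t1 [-])
[3] deliver 2→0 → ∅
[4] deliver 0→1 → N1(part t1 [-])
[5] deliver 1→0 → N0(coor t1 [r])
[6] deliver 0→2 → N2(part t1 [r])
[7] timeout(0) → N0(coor t2 [r])
[8] deliver 0→2 → N2(part t2 [r])
[9] deliver 2→0 → ∅
[10] deliver 0→1 → N1(part t1 [r])

r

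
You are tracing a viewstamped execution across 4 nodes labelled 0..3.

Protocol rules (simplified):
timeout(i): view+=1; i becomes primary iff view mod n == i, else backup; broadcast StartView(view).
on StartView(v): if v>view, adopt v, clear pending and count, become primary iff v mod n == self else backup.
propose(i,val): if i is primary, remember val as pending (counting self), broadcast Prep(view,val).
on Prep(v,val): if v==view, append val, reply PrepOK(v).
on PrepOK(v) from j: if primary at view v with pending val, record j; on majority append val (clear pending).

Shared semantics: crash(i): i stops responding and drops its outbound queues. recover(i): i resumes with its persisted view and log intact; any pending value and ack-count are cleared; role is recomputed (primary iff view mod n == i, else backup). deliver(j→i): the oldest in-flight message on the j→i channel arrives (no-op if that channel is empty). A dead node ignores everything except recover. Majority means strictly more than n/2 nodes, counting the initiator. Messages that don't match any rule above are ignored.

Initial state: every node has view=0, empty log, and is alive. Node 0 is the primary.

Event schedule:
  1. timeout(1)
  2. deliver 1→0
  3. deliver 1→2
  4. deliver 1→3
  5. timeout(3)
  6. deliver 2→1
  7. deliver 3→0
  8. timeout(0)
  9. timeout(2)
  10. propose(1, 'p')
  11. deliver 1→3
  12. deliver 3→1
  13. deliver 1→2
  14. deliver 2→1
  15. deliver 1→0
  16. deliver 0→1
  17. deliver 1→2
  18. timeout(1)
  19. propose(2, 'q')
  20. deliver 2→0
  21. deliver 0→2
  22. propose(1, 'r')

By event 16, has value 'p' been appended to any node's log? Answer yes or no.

no

[1] timeout(1) → N1(prim v1 [-])
[2] deliver 1→0 → N0(back v1 [-])
[3] deliver 1→2 → N2(back v1 [-])
[4] deliver 1→3 → N3(back v1 [-])
[5] timeout(3) → N3(back v2 [-])
[6] deliver 2→1 → ∅
[7] deliver 3→0 → N0(back v2 [-])
[8] timeout(0) → N0(back v3 [-])
[9] timeout(2) → N2(prim v2 [-])
[10] propose(1,'p') → ∅
[11] deliver 1→3 → ∅
[12] deliver 3→1 → N1(back v2 [-])
[13] deliver 1→2 → ∅
[14] deliver 2→1 → ∅
[15] deliver 1→0 → ∅
[16] deliver 0→1 → N1(back v3 [-])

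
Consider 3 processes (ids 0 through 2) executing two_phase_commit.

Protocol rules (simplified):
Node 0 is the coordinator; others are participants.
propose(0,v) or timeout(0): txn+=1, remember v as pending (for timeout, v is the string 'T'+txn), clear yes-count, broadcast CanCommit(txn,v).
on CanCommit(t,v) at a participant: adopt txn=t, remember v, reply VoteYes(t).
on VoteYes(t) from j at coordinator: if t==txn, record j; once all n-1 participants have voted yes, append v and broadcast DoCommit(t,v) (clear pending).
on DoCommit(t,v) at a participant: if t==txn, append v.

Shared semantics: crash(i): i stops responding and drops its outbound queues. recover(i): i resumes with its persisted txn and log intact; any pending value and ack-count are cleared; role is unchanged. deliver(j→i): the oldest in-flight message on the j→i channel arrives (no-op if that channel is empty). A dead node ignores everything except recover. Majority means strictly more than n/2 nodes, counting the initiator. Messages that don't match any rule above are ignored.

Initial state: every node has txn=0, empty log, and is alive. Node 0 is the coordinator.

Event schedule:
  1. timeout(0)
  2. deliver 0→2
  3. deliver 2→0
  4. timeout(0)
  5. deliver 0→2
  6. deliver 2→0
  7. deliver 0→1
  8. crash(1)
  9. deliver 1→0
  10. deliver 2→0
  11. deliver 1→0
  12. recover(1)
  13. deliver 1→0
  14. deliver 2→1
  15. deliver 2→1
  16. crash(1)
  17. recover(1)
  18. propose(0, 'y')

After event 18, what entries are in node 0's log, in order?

1. timeout(0):  <0:coor t1 ->
2. deliver 0→2:  <2:part t1 ->
3. deliver 2→0:  nop
4. timeout(0):  <0:coor t2 ->
5. deliver 0→2:  <2:part t2 ->
6. deliver 2→0:  nop
7. deliver 0→1:  <1:part t1 ->
8. crash(1):  <1:✗part t1 ->
9. deliver 1→0:  nop
10. deliver 2→0:  nop
11. deliver 1→0:  nop
12. recover(1):  <1:part t1 ->
13. deliver 1→0:  nop
14. deliver 2→1:  nop
15. deliver 2→1:  nop
16. crash(1):  <1:✗part t1 ->
17. recover(1):  <1:part t1 ->
18. propose(0,'y'):  <0:coor t3 ->

empty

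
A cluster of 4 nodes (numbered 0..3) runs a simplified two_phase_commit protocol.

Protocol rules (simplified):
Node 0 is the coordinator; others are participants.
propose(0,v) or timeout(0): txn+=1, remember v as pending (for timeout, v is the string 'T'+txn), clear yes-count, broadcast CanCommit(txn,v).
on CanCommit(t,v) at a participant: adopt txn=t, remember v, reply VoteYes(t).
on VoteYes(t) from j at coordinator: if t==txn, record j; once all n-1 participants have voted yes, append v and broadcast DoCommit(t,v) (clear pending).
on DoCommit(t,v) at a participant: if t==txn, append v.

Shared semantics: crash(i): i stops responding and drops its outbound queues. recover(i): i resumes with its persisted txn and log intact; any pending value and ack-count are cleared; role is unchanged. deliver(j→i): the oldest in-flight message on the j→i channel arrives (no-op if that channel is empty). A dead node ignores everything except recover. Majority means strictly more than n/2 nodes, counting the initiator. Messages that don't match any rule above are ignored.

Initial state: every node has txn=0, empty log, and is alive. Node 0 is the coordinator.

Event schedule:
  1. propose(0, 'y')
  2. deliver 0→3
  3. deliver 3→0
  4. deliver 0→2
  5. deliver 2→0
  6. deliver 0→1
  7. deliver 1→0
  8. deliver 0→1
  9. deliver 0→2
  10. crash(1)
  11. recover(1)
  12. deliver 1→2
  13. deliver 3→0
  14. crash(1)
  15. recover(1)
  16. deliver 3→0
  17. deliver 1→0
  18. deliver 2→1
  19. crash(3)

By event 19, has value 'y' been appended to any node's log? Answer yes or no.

yes

e1 propose(0,'y'): 0[coor,t=1,-]
e2 deliver 0→3: 3[part,t=1,-]
e3 deliver 3→0: ·
e4 deliver 0→2: 2[part,t=1,-]
e5 deliver 2→0: ·
e6 deliver 0→1: 1[part,t=1,-]
e7 deliver 1→0: 0[coor,t=1,y]
e8 deliver 0→1: 1[part,t=1,y]
e9 deliver 0→2: 2[part,t=1,y]
e10 crash(1): 1[✗part,t=1,y]
e11 recover(1): 1[part,t=1,y]
e12 deliver 1→2: ·
e13 deliver 3→0: ·
e14 crash(1): 1[✗part,t=1,y]
e15 recover(1): 1[part,t=1,y]
e16 deliver 3→0: ·
e17 deliver 1→0: ·
e18 deliver 2→1: ·
e19 crash(3): 3[✗part,t=1,-]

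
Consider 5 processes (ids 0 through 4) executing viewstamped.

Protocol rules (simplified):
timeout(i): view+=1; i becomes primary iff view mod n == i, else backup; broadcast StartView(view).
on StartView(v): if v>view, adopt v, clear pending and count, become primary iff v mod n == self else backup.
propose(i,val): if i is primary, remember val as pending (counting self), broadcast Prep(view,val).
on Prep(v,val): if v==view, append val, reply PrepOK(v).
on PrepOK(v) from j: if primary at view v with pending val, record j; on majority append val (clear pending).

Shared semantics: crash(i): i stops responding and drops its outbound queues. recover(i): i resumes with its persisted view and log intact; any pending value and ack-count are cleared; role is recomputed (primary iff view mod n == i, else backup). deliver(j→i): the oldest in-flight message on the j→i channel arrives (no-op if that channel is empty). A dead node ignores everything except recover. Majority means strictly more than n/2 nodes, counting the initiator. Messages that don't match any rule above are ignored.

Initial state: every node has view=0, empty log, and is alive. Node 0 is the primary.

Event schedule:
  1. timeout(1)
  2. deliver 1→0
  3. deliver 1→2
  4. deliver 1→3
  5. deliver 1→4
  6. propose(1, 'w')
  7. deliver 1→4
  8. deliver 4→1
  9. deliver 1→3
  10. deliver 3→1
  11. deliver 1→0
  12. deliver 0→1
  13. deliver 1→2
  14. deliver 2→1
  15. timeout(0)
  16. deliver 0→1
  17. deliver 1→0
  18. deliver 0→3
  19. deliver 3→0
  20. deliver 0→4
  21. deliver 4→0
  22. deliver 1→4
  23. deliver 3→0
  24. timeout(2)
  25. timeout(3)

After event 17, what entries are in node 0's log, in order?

[1] timeout(1) → N1(prim v1 [-])
[2] deliver 1→0 → N0(back v1 [-])
[3] deliver 1→2 → N2(back v1 [-])
[4] deliver 1→3 → N3(back v1 [-])
[5] deliver 1→4 → N4(back v1 [-])
[6] propose(1,'w') → ∅
[7] deliver 1→4 → N4(back v1 [w])
[8] deliver 4→1 → ∅
[9] deliver 1→3 → N3(back v1 [w])
[10] deliver 3→1 → N1(prim v1 [w])
[11] deliver 1→0 → N0(back v1 [w])
[12] deliver 0→1 → ∅
[13] deliver 1→2 → N2(back v1 [w])
[14] deliver 2→1 → ∅
[15] timeout(0) → N0(back v2 [w])
[16] deliver 0→1 → N1(back v2 [w])
[17] deliver 1→0 → ∅

w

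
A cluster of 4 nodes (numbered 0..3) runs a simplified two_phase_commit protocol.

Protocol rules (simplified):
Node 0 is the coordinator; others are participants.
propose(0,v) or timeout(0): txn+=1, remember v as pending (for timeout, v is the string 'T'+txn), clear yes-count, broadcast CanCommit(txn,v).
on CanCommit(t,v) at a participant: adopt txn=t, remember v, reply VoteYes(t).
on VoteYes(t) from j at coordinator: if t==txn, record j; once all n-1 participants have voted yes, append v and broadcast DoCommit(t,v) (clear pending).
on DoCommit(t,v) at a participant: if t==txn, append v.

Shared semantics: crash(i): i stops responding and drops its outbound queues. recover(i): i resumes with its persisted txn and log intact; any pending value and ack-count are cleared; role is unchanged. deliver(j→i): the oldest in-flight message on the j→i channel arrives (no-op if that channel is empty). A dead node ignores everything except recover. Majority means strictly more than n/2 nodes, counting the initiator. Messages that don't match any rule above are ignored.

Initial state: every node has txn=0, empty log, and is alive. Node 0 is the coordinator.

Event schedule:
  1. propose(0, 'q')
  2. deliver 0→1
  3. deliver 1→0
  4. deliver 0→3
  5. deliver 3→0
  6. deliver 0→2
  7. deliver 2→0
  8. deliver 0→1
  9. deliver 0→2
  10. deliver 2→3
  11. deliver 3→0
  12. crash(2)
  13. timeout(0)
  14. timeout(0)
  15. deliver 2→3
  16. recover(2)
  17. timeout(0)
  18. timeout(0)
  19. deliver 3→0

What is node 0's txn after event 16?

3

[1] propose(0,'q') → N0(coor t1 [-])
[2] deliver 0→1 → N1(part t1 [-])
[3] deliver 1→0 → ∅
[4] deliver 0→3 → N3(part t1 [-])
[5] deliver 3→0 → ∅
[6] deliver 0→2 → N2(part t1 [-])
[7] deliver 2→0 → N0(coor t1 [q])
[8] deliver 0→1 → N1(part t1 [q])
[9] deliver 0→2 → N2(part t1 [q])
[10] deliver 2→3 → ∅
[11] deliver 3→0 → ∅
[12] crash(2) → N2(✗part t1 [q])
[13] timeout(0) → N0(coor t2 [q])
[14] timeout(0) → N0(coor t3 [q])
[15] deliver 2→3 → ∅
[16] recover(2) → N2(part t1 [q])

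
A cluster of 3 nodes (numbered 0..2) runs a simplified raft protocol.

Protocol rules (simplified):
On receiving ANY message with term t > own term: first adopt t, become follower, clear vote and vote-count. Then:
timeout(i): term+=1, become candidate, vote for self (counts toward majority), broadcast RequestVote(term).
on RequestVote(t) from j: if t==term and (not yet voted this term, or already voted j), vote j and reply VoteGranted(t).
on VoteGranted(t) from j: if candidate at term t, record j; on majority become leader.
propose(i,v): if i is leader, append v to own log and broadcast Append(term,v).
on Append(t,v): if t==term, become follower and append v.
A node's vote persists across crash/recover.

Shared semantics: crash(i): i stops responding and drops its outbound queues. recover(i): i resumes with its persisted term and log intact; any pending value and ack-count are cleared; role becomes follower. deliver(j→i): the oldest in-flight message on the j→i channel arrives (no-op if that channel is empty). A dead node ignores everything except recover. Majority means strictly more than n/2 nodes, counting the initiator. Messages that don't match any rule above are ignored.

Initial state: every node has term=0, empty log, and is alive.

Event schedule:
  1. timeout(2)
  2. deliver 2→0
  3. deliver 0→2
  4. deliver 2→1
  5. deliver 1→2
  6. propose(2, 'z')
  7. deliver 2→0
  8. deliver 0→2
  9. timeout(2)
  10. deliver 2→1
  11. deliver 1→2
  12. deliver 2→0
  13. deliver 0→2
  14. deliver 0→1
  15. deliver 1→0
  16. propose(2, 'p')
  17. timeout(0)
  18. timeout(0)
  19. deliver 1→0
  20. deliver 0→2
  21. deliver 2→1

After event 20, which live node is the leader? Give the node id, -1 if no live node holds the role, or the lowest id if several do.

-1

1. timeout(2):  <2:cand t1 ->
2. deliver 2→0:  <0:foll t1 ->
3. deliver 0→2:  <2:lead t1 ->
4. deliver 2→1:  <1:foll t1 ->
5. deliver 1→2:  nop
6. propose(2,'z'):  <2:lead t1 z>
7. deliver 2→0:  <0:foll t1 z>
8. deliver 0→2:  nop
9. timeout(2):  <2:cand t2 z>
10. deliver 2→1:  <1:foll t1 z>
11. deliver 1→2:  nop
12. deliver 2→0:  <0:foll t2 z>
13. deliver 0→2:  <2:lead t2 z>
14. deliver 0→1:  nop
15. deliver 1→0:  nop
16. propose(2,'p'):  <2:lead t2 z,p>
17. timeout(0):  <0:cand t3 z>
18. timeout(0):  <0:cand t4 z>
19. deliver 1→0:  nop
20. deliver 0→2:  <2:foll t3 z,p>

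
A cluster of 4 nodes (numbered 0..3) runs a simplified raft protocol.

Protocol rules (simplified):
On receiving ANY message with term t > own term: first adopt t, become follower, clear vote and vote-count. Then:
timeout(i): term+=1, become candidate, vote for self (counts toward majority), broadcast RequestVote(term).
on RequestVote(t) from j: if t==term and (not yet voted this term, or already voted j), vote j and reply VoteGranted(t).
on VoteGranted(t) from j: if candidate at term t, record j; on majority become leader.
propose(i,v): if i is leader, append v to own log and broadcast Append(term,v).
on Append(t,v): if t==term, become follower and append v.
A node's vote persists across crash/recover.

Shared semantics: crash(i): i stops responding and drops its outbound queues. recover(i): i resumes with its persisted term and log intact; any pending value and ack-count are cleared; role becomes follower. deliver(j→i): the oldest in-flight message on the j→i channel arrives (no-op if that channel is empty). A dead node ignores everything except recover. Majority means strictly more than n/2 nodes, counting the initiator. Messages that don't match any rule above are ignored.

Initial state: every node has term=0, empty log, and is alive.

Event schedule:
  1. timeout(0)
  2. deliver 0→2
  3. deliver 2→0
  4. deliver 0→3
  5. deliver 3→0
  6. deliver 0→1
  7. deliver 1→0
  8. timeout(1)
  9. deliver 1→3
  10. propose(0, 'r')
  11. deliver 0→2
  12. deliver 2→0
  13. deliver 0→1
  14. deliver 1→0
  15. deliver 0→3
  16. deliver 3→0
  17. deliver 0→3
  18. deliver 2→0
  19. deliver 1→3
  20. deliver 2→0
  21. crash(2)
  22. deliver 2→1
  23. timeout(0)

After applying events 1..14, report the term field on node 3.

[1] timeout(0) → N0(cand t1 [-])
[2] deliver 0→2 → N2(foll t1 [-])
[3] deliver 2→0 → ∅
[4] deliver 0→3 → N3(foll t1 [-])
[5] deliver 3→0 → N0(lead t1 [-])
[6] deliver 0→1 → N1(foll t1 [-])
[7] deliver 1→0 → ∅
[8] timeout(1) → N1(cand t2 [-])
[9] deliver 1→3 → N3(foll t2 [-])
[10] propose(0,'r') → N0(lead t1 [r])
[11] deliver 0→2 → N2(foll t1 [r])
[12] deliver 2→0 → ∅
[13] deliver 0→1 → ∅
[14] deliver 1→0 → N0(foll t2 [r])

2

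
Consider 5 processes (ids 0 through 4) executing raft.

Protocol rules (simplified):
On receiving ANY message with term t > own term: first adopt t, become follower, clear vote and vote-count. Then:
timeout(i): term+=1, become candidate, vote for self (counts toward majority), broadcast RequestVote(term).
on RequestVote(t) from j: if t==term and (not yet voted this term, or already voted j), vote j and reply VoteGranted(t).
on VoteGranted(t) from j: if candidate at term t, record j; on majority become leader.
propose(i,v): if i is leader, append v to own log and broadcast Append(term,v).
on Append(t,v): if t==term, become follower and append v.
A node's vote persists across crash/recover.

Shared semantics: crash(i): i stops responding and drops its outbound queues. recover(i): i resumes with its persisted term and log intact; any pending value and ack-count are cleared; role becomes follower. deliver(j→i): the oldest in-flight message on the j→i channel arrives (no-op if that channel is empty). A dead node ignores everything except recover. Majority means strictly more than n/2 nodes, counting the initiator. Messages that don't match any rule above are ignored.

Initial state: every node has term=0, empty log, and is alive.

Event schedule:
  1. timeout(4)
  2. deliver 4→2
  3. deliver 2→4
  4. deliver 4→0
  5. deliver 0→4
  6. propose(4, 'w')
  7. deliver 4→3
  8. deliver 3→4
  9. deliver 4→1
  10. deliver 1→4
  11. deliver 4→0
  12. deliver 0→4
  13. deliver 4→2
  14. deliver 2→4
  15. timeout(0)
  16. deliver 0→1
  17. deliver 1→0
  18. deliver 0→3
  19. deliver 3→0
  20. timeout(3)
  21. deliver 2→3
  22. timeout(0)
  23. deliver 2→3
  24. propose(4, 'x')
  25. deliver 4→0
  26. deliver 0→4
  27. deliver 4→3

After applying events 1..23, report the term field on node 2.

1

1. timeout(4):  <4:cand t1 ->
2. deliver 4→2:  <2:foll t1 ->
3. deliver 2→4:  nop
4. deliver 4→0:  <0:foll t1 ->
5. deliver 0→4:  <4:lead t1 ->
6. propose(4,'w'):  <4:lead t1 w>
7. deliver 4→3:  <3:foll t1 ->
8. deliver 3→4:  nop
9. deliver 4→1:  <1:foll t1 ->
10. deliver 1→4:  nop
11. deliver 4→0:  <0:foll t1 w>
12. deliver 0→4:  nop
13. deliver 4→2:  <2:foll t1 w>
14. deliver 2→4:  nop
15. timeout(0):  <0:cand t2 w>
16. deliver 0→1:  <1:foll t2 ->
17. deliver 1→0:  nop
18. deliver 0→3:  <3:foll t2 ->
19. deliver 3→0:  <0:lead t2 w>
20. timeout(3):  <3:cand t3 ->
21. deliver 2→3:  nop
22. timeout(0):  <0:cand t3 w>
23. deliver 2→3:  nop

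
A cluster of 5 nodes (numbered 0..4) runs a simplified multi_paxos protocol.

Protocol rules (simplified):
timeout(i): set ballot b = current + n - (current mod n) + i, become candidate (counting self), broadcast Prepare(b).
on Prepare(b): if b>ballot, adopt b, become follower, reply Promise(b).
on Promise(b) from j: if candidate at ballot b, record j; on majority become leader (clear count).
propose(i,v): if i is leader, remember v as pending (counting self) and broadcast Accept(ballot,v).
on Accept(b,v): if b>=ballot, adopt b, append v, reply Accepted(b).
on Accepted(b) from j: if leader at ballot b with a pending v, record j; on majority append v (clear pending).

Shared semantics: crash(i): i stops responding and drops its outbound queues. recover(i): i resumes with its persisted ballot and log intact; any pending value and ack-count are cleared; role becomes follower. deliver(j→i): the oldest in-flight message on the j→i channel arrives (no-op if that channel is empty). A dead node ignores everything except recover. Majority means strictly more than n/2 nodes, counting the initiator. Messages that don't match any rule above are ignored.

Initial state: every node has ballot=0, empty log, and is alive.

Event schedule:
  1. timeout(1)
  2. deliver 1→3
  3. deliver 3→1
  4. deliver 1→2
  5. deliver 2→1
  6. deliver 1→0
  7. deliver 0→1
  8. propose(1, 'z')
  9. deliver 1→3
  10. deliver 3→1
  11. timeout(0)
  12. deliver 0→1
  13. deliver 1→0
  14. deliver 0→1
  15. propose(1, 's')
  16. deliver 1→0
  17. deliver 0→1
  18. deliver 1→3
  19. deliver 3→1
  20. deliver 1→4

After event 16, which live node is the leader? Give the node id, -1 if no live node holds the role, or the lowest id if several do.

step 1 timeout(1): 1={cand,b=6,log=-}
step 2 deliver 1→3: 3={foll,b=6,log=-}
step 3 deliver 3→1: —
step 4 deliver 1→2: 2={foll,b=6,log=-}
step 5 deliver 2→1: 1={lead,b=6,log=-}
step 6 deliver 1→0: 0={foll,b=6,log=-}
step 7 deliver 0→1: —
step 8 propose(1,'z'): —
step 9 deliver 1→3: 3={foll,b=6,log=z}
step 10 deliver 3→1: —
step 11 timeout(0): 0={cand,b=10,log=-}
step 12 deliver 0→1: 1={foll,b=10,log=-}
step 13 deliver 1→0: —
step 14 deliver 0→1: —
step 15 propose(1,'s'): —
step 16 deliver 1→0: —

-1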